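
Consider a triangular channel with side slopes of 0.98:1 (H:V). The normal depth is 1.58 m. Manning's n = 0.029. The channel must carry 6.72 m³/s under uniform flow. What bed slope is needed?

For a triangular section with side slope z = 0.98: A = zy² = 0.98×1.58² = 2.446 m²; P = 2y√(1+z²) = 2×1.58×1.4 = 4.424 m.
Hydraulic radius R = A/P = 2.446/4.424 = 0.5529 m.
From Manning's equation, S = [nQ / (1 A R^(2/3))]² = [0.029 × 6.72 / (1 × 2.446 × 0.5529^(2/3))]² = 0.014.

S = 0.014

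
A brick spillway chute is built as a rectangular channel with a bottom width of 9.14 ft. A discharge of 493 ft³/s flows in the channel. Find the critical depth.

y_c = 4.49 ft

For a rectangular channel, critical depth y_c = (q²/g)^(1/3) where q = Q/b = 493/9.14 = 53.94 ft²/s.
So y_c = (53.94²/32.2)^(1/3) = 4.49 ft.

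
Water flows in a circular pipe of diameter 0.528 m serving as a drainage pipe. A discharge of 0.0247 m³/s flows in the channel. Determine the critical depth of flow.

At critical depth, Q² T / (g A³) = 1, i.e. A³/T = Q²/g = 0.0247²/9.81 = 0.00006219.
At y = 0.125 m: A³/T = 0.0001387 — high.
At y = 0.0906 m: A³/T = 0.00003932 — low.
At y = 0.102 m: A³/T = 0.00006261 — ≈ 0.00006219.

y_c = 0.102 m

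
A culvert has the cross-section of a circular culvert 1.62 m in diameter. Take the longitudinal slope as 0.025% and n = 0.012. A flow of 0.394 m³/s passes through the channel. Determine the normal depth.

y_n = 0.569 m

Manning's equation rearranged: A R^(2/3) = nQ / (1·√S) = 0.012 × 0.394 / (√0.00025) = 0.299.
Trying y = 0.445 m: A R^(2/3) = 0.1861 — low.
Trying y = 0.67 m: A R^(2/3) = 0.4041 — high.
Trying y = 0.569 m: A R^(2/3) = 0.2986 — close enough.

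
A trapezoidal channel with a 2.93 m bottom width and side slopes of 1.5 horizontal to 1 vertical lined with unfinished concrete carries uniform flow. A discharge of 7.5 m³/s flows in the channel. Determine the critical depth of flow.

At critical depth, Q² T / (g A³) = 1, i.e. A³/T = Q²/g = 7.5²/9.81 = 5.734.
Try y = 0.578 m: A³/T = 2.266 — low.
Try y = 0.824 m: A³/T = 7.488 — high.
Try y = 0.762 m: A³/T = 5.732 — ≈ 5.734.

y_c = 0.762 m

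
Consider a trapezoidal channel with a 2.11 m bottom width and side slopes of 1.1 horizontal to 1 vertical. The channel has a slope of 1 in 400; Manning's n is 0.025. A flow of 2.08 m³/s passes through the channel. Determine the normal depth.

y_n = 0.635 m

Manning's equation rearranged: A R^(2/3) = nQ / (1·√S) = 0.025 × 2.08 / (√0.0025) = 1.04.
Try y = 0.805 m: A R^(2/3) = 1.59 — high.
Try y = 0.635 m: A R^(2/3) = 1.041 — matches.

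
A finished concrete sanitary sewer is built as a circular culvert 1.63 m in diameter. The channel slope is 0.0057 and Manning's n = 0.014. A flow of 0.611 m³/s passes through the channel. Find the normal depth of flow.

y_n = 0.346 m

Manning's equation rearranged: A R^(2/3) = nQ / (1·√S) = 0.014 × 0.611 / (√0.0057) = 0.1133.
At y = 0.428 m: A R^(2/3) = 0.1731 — too large.
At y = 0.346 m: A R^(2/3) = 0.1133 — close enough.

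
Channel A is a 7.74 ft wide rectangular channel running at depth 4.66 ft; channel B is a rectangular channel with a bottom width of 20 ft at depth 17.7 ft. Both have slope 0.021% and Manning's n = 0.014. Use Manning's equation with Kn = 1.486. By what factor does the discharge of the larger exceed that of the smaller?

Channel A: Flow area A = b·y = 7.74 × 4.66 = 36.07 ft². Wetted perimeter P = b + 2y = 7.74 + 2×4.66 = 17.06 ft. Hydraulic radius R = A/P = 36.07/17.06 = 2.114 ft. Q_A = (1.486/0.014)·36.07·2.114^(2/3)·√0.00021 = 91.39 ft³/s.
Channel B: Flow area A = b·y = 20 × 17.7 = 354 ft². Wetted perimeter P = b + 2y = 20 + 2×17.7 = 55.4 ft. Hydraulic radius R = A/P = 354/55.4 = 6.39 ft. Q_B = (1.486/0.014)·354·6.39^(2/3)·√0.00021 = 1875 ft³/s.
The larger discharge is 1875 ft³/s and the smaller is 91.39 ft³/s; the ratio is 20.5.

20.5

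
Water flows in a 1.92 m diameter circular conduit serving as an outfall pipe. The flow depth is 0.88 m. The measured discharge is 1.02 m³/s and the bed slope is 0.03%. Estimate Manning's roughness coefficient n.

n = 0.013

For a circular section of diameter D = 1.92 m at depth y = 0.88 m, the central angle is θ = 2 arccos(1 − 2y/D) = 2.975 rad. Then A = (D²/8)(θ − sin θ) = 1.294 m² and P = Dθ/2 = 2.856 m.
Hydraulic radius R = A/P = 1.294/2.856 = 0.4532 m.
Rearranging Manning's equation: n = (1/Q) A R^(2/3) S^(1/2) = (1/1.02) × 1.294 × 0.4532^(2/3) × √0.0003 = 0.013.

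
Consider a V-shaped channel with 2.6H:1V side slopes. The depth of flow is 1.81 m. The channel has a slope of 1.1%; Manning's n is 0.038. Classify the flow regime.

For a triangular section with side slope z = 2.6: A = zy² = 2.6×1.81² = 8.518 m²; P = 2y√(1+z²) = 2×1.81×2.786 = 10.08 m.
Hydraulic radius R = A/P = 8.518/10.08 = 0.8447 m.
V = (1/n) R^(2/3) √S = (1/0.038) × 0.8447^(2/3) × √0.011 = 2.466 m/s. Hydraulic depth D_h = A/T = 8.518/9.412 = 0.905 m.
Froude number Fr = V/√(g·D_h) = 2.466/√(9.81×0.905) = 0.828, which is less than 1, so the flow is subcritical.

subcritical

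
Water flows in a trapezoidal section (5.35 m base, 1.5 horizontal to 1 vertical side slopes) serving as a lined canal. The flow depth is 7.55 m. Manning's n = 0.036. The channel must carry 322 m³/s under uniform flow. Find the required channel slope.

With bottom width b = 5.35 m and side slope z = 1.5: A = (b + zy)y = (5.35 + 1.5×7.55)×7.55 = 125.9 m²; P = b + 2y√(1+z²) = 5.35 + 2×7.55×1.803 = 32.57 m.
Hydraulic radius R = A/P = 125.9/32.57 = 3.865 m.
From Manning's equation, S = [nQ / (1 A R^(2/3))]² = [0.036 × 322 / (1 × 125.9 × 3.865^(2/3))]² = 0.0014.

S = 0.0014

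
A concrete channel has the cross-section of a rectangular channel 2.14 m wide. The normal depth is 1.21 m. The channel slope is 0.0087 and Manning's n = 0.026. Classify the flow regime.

Flow area A = b·y = 2.14 × 1.21 = 2.589 m². Wetted perimeter P = b + 2y = 2.14 + 2×1.21 = 4.56 m.
Hydraulic radius R = A/P = 2.589/4.56 = 0.5679 m.
V = (1/n) R^(2/3) √S = (1/0.026) × 0.5679^(2/3) × √0.0087 = 2.46 m/s. Hydraulic depth D_h = A/T = 2.589/2.14 = 1.21 m.
Froude number Fr = V/√(g·D_h) = 2.46/√(9.81×1.21) = 0.714, which is less than 1, so the flow is subcritical.

subcritical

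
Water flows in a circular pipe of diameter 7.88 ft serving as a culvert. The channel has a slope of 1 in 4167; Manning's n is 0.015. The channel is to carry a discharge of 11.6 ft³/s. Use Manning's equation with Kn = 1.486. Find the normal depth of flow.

Manning's equation rearranged: A R^(2/3) = nQ / (1.486·√S) = 0.015 × 11.6 / (1.486 × √0.00024) = 7.559.
At y = 2.14 ft: A R^(2/3) = 12.36 — high.
At y = 1.67 ft: A R^(2/3) = 7.545 — matches.

y_n = 1.67 ft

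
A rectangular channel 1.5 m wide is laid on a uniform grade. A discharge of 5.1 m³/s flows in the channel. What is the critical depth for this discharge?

For a rectangular channel, critical depth y_c = (q²/g)^(1/3) where q = Q/b = 5.1/1.5 = 3.4 m²/s.
So y_c = (3.4²/9.81)^(1/3) = 1.06 m.

y_c = 1.06 m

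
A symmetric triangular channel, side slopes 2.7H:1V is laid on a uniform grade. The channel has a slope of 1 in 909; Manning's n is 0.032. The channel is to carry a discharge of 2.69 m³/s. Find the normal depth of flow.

Manning's equation rearranged: A R^(2/3) = nQ / (1·√S) = 0.032 × 2.69 / (√0.0011) = 2.595.
At y = 1.51 m: A R^(2/3) = 4.89 — high.
At y = 0.939 m: A R^(2/3) = 1.378 — low.
At y = 1.19 m: A R^(2/3) = 2.591 — matches.

y_n = 1.19 m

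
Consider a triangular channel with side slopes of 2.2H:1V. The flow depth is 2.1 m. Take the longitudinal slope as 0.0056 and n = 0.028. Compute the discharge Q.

Q = 25.2 m³/s

For a triangular section with side slope z = 2.2: A = zy² = 2.2×2.1² = 9.702 m²; P = 2y√(1+z²) = 2×2.1×2.417 = 10.15 m.
Hydraulic radius R = A/P = 9.702/10.15 = 0.9559 m.
Manning's equation: Q = (1/n) A R^(2/3) S^(1/2) = (1/0.028) × 9.702 × 0.9559^(2/3) × 0.0056^(1/2) = 25.2 m³/s.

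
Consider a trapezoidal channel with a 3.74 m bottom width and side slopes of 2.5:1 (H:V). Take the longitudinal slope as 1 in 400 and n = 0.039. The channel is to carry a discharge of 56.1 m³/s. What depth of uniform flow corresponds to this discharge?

Manning's equation rearranged: A R^(2/3) = nQ / (1·√S) = 0.039 × 56.1 / (√0.0025) = 43.76.
Trying y = 2.27 m: A R^(2/3) = 25.96 — short.
Trying y = 3.68 m: A R^(2/3) = 76.13 — over.
Trying y = 2.88 m: A R^(2/3) = 43.76 — matches.

y_n = 2.88 m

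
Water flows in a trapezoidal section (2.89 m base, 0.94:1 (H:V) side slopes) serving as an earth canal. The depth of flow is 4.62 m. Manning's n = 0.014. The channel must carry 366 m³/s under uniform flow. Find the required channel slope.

S = 0.00849

With bottom width b = 2.89 m and side slope z = 0.94: A = (b + zy)y = (2.89 + 0.94×4.62)×4.62 = 33.42 m²; P = b + 2y√(1+z²) = 2.89 + 2×4.62×1.372 = 15.57 m.
Hydraulic radius R = A/P = 33.42/15.57 = 2.146 m.
From Manning's equation, S = [nQ / (1 A R^(2/3))]² = [0.014 × 366 / (1 × 33.42 × 2.146^(2/3))]² = 0.00849.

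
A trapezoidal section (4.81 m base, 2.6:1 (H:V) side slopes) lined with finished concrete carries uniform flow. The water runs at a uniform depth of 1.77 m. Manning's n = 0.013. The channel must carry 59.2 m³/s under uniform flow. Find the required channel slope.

S = 0.0018

With bottom width b = 4.81 m and side slope z = 2.6: A = (b + zy)y = (4.81 + 2.6×1.77)×1.77 = 16.66 m²; P = b + 2y√(1+z²) = 4.81 + 2×1.77×2.786 = 14.67 m.
Hydraulic radius R = A/P = 16.66/14.67 = 1.135 m.
From Manning's equation, S = [nQ / (1 A R^(2/3))]² = [0.013 × 59.2 / (1 × 16.66 × 1.135^(2/3))]² = 0.0018.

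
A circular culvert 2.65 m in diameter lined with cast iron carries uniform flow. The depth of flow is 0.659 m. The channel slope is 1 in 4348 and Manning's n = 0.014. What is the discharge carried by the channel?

For a circular section of diameter D = 2.65 m at depth y = 0.659 m, the central angle is θ = 2 arccos(1 − 2y/D) = 2.088 rad. Then A = (D²/8)(θ − sin θ) = 1.07 m² and P = Dθ/2 = 2.767 m.
Hydraulic radius R = A/P = 1.07/2.767 = 0.3868 m.
Manning's equation: Q = (1/n) A R^(2/3) S^(1/2) = (1/0.014) × 1.07 × 0.3868^(2/3) × 0.00023^(1/2) = 0.615 m³/s.

Q = 0.615 m³/s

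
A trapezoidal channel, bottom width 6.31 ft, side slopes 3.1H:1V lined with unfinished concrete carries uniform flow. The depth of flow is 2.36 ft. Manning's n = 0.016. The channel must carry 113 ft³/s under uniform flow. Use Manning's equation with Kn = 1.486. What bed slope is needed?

With bottom width b = 6.31 ft and side slope z = 3.1: A = (b + zy)y = (6.31 + 3.1×2.36)×2.36 = 32.16 ft²; P = b + 2y√(1+z²) = 6.31 + 2×2.36×3.257 = 21.68 ft.
Hydraulic radius R = A/P = 32.16/21.68 = 1.483 ft.
From Manning's equation, S = [nQ / (1.486 A R^(2/3))]² = [0.016 × 113 / (1.486 × 32.16 × 1.483^(2/3))]² = 0.000846.

S = 0.000846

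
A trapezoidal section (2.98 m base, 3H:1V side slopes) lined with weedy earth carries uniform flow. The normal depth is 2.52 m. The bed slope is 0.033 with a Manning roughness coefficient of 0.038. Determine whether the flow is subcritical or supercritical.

supercritical

With bottom width b = 2.98 m and side slope z = 3: A = (b + zy)y = (2.98 + 3×2.52)×2.52 = 26.56 m²; P = b + 2y√(1+z²) = 2.98 + 2×2.52×3.162 = 18.92 m.
Hydraulic radius R = A/P = 26.56/18.92 = 1.404 m.
V = (1/n) R^(2/3) √S = (1/0.038) × 1.404^(2/3) × √0.033 = 5.994 m/s. Hydraulic depth D_h = A/T = 26.56/18.1 = 1.467 m.
Froude number Fr = V/√(g·D_h) = 5.994/√(9.81×1.467) = 1.58, which is greater than 1, so the flow is supercritical.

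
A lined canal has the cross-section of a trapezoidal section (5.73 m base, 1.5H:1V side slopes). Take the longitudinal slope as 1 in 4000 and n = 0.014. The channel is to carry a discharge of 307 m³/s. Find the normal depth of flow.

y_n = 7.02 m

Manning's equation rearranged: A R^(2/3) = nQ / (1·√S) = 0.014 × 307 / (√0.00025) = 271.8.
Try y = 4.98 m: A R^(2/3) = 129.8 — too small.
Try y = 7.93 m: A R^(2/3) = 356.4 — too large.
Try y = 7.02 m: A R^(2/3) = 271.9 — close enough.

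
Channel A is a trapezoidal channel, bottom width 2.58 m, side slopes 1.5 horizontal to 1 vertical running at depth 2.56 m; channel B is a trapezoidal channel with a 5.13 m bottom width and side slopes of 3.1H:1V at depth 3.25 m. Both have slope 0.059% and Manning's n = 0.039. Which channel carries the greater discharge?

Channel A: With bottom width b = 2.58 m and side slope z = 1.5: A = (b + zy)y = (2.58 + 1.5×2.56)×2.56 = 16.44 m²; P = b + 2y√(1+z²) = 2.58 + 2×2.56×1.803 = 11.81 m. Hydraulic radius R = A/P = 16.44/11.81 = 1.392 m. Q_A = (1/0.039)·16.44·1.392^(2/3)·√0.00059 = 12.76 m³/s.
Channel B: With bottom width b = 5.13 m and side slope z = 3.1: A = (b + zy)y = (5.13 + 3.1×3.25)×3.25 = 49.42 m²; P = b + 2y√(1+z²) = 5.13 + 2×3.25×3.257 = 26.3 m. Hydraulic radius R = A/P = 49.42/26.3 = 1.879 m. Q_B = (1/0.039)·49.42·1.879^(2/3)·√0.00059 = 46.86 m³/s.
Q_A = 12.76 m³/s vs Q_B = 46.86 m³/s, so channel B carries more.

channel B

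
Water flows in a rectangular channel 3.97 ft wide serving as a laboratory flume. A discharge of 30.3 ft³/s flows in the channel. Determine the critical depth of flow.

y_c = 1.22 ft

For a rectangular channel, critical depth y_c = (q²/g)^(1/3) where q = Q/b = 30.3/3.97 = 7.632 ft²/s.
So y_c = (7.632²/32.2)^(1/3) = 1.22 ft.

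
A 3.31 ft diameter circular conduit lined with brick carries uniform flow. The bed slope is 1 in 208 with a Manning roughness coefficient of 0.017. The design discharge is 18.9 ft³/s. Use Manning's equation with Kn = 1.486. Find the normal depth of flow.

y_n = 1.48 ft

Manning's equation rearranged: A R^(2/3) = nQ / (1.486·√S) = 0.017 × 18.9 / (1.486 × √0.004808) = 3.118.
At y = 1.66 ft: A R^(2/3) = 3.812 — over.
At y = 1.06 ft: A R^(2/3) = 1.684 — short.
At y = 1.48 ft: A R^(2/3) = 3.124 — ≈ 3.118.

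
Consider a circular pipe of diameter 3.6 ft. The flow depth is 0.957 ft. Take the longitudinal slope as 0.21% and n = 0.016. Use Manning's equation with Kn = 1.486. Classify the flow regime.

subcritical

For a circular section of diameter D = 3.6 ft at depth y = 0.957 ft, the central angle is θ = 2 arccos(1 − 2y/D) = 2.167 rad. Then A = (D²/8)(θ − sin θ) = 2.169 ft² and P = Dθ/2 = 3.9 ft.
Hydraulic radius R = A/P = 2.169/3.9 = 0.5562 ft.
V = (1.486/n) R^(2/3) √S = (1.486/0.016) × 0.5562^(2/3) × √0.0021 = 2.879 ft/s. Hydraulic depth D_h = A/T = 2.169/3.181 = 0.6821 ft.
Froude number Fr = V/√(g·D_h) = 2.879/√(32.2×0.6821) = 0.614, which is less than 1, so the flow is subcritical.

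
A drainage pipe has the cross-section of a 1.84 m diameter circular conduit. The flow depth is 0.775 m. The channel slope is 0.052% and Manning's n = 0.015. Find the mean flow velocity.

For a circular section of diameter D = 1.84 m at depth y = 0.775 m, the central angle is θ = 2 arccos(1 − 2y/D) = 2.825 rad. Then A = (D²/8)(θ − sin θ) = 1.064 m² and P = Dθ/2 = 2.599 m.
Hydraulic radius R = A/P = 1.064/2.599 = 0.4093 m.
From Manning's equation, V = (1/n) R^(2/3) S^(1/2) = (1/0.015) × 0.4093^(2/3) × 0.00052^(1/2) = 0.838 m/s.

V = 0.838 m/s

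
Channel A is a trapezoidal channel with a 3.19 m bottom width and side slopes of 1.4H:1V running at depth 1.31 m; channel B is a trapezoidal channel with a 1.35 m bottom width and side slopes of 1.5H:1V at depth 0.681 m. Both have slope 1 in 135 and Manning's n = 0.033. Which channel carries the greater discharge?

channel A

Channel A: With bottom width b = 3.19 m and side slope z = 1.4: A = (b + zy)y = (3.19 + 1.4×1.31)×1.31 = 6.581 m²; P = b + 2y√(1+z²) = 3.19 + 2×1.31×1.72 = 7.698 m. Hydraulic radius R = A/P = 6.581/7.698 = 0.855 m. Q_A = (1/0.033)·6.581·0.855^(2/3)·√0.007407 = 15.46 m³/s.
Channel B: With bottom width b = 1.35 m and side slope z = 1.5: A = (b + zy)y = (1.35 + 1.5×0.681)×0.681 = 1.615 m²; P = b + 2y√(1+z²) = 1.35 + 2×0.681×1.803 = 3.805 m. Hydraulic radius R = A/P = 1.615/3.805 = 0.4244 m. Q_B = (1/0.033)·1.615·0.4244^(2/3)·√0.007407 = 2.379 m³/s.
Q_A = 15.46 m³/s vs Q_B = 2.379 m³/s, so channel A carries more.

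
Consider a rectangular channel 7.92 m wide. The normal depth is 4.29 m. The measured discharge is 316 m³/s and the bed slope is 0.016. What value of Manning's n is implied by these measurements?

n = 0.022

Flow area A = b·y = 7.92 × 4.29 = 33.98 m². Wetted perimeter P = b + 2y = 7.92 + 2×4.29 = 16.5 m.
Hydraulic radius R = A/P = 33.98/16.5 = 2.059 m.
Rearranging Manning's equation: n = (1/Q) A R^(2/3) S^(1/2) = (1/316) × 33.98 × 2.059^(2/3) × √0.016 = 0.022.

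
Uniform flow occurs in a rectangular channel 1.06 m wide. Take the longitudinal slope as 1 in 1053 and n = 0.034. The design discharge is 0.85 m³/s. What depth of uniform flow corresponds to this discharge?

y_n = 1.63 m

Manning's equation rearranged: A R^(2/3) = nQ / (1·√S) = 0.034 × 0.85 / (√0.0009497) = 0.9378.
At y = 1.87 m: A R^(2/3) = 1.099 — too large.
At y = 1.35 m: A R^(2/3) = 0.7515 — too small.
At y = 1.63 m: A R^(2/3) = 0.9379 — close enough.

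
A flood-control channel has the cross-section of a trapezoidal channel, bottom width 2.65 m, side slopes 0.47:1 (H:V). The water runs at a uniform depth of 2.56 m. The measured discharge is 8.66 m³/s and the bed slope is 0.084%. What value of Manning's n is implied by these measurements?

With bottom width b = 2.65 m and side slope z = 0.47: A = (b + zy)y = (2.65 + 0.47×2.56)×2.56 = 9.864 m²; P = b + 2y√(1+z²) = 2.65 + 2×2.56×1.105 = 8.307 m.
Hydraulic radius R = A/P = 9.864/8.307 = 1.187 m.
Rearranging Manning's equation: n = (1/Q) A R^(2/3) S^(1/2) = (1/8.66) × 9.864 × 1.187^(2/3) × √0.00084 = 0.037.

n = 0.037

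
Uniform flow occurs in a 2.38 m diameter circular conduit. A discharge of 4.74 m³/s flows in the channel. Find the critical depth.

At critical depth, Q² T / (g A³) = 1, i.e. A³/T = Q²/g = 4.74²/9.81 = 2.29.
Trying y = 1.19 m: A³/T = 4.624 — high.
Trying y = 0.99 m: A³/T = 2.287 — close enough.

y_c = 0.99 m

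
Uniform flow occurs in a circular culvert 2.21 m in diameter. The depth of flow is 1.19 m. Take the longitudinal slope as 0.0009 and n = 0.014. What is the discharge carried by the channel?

For a circular section of diameter D = 2.21 m at depth y = 1.19 m, the central angle is θ = 2 arccos(1 − 2y/D) = 3.296 rad. Then A = (D²/8)(θ − sin θ) = 2.106 m² and P = Dθ/2 = 3.642 m.
Hydraulic radius R = A/P = 2.106/3.642 = 0.5782 m.
Manning's equation: Q = (1/n) A R^(2/3) S^(1/2) = (1/0.014) × 2.106 × 0.5782^(2/3) × 0.0009^(1/2) = 3.13 m³/s.

Q = 3.13 m³/s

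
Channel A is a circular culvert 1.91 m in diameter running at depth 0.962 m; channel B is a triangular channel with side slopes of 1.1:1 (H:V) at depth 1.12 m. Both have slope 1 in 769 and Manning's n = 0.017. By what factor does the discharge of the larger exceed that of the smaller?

1.16

Channel A: For a circular section of diameter D = 1.91 m at depth y = 0.962 m, the central angle is θ = 2 arccos(1 − 2y/D) = 3.156 rad. Then A = (D²/8)(θ − sin θ) = 1.446 m² and P = Dθ/2 = 3.014 m. Hydraulic radius R = A/P = 1.446/3.014 = 0.4797 m. Q_A = (1/0.017)·1.446·0.4797^(2/3)·√0.0013 = 1.88 m³/s.
Channel B: For a triangular section with side slope z = 1.1: A = zy² = 1.1×1.12² = 1.38 m²; P = 2y√(1+z²) = 2×1.12×1.487 = 3.33 m. Hydraulic radius R = A/P = 1.38/3.33 = 0.4144 m. Q_B = (1/0.017)·1.38·0.4144^(2/3)·√0.0013 = 1.627 m³/s.
The larger discharge is 1.88 m³/s and the smaller is 1.627 m³/s; the ratio is 1.16.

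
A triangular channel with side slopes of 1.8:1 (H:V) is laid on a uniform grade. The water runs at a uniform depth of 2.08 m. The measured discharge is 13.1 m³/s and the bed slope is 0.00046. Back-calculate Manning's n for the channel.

For a triangular section with side slope z = 1.8: A = zy² = 1.8×2.08² = 7.788 m²; P = 2y√(1+z²) = 2×2.08×2.059 = 8.566 m.
Hydraulic radius R = A/P = 7.788/8.566 = 0.9091 m.
Rearranging Manning's equation: n = (1/Q) A R^(2/3) S^(1/2) = (1/13.1) × 7.788 × 0.9091^(2/3) × √0.00046 = 0.012.

n = 0.012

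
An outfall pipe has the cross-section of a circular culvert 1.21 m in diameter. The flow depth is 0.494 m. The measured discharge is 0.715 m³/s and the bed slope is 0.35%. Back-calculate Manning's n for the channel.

For a circular section of diameter D = 1.21 m at depth y = 0.494 m, the central angle is θ = 2 arccos(1 − 2y/D) = 2.773 rad. Then A = (D²/8)(θ − sin θ) = 0.4414 m² and P = Dθ/2 = 1.677 m.
Hydraulic radius R = A/P = 0.4414/1.677 = 0.2631 m.
Rearranging Manning's equation: n = (1/Q) A R^(2/3) S^(1/2) = (1/0.715) × 0.4414 × 0.2631^(2/3) × √0.0035 = 0.015.

n = 0.015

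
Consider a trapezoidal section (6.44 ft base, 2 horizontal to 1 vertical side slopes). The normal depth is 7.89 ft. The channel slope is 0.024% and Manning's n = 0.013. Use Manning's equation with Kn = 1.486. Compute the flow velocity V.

With bottom width b = 6.44 ft and side slope z = 2: A = (b + zy)y = (6.44 + 2×7.89)×7.89 = 175.3 ft²; P = b + 2y√(1+z²) = 6.44 + 2×7.89×2.236 = 41.73 ft.
Hydraulic radius R = A/P = 175.3/41.73 = 4.202 ft.
From Manning's equation, V = (1.486/n) R^(2/3) S^(1/2) = (1.486/0.013) × 4.202^(2/3) × 0.00024^(1/2) = 4.61 ft/s.

V = 4.61 ft/s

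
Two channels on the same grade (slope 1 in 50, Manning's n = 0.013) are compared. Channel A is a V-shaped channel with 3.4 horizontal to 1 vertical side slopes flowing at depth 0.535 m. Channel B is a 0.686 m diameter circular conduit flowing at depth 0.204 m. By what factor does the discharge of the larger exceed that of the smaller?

Channel A: For a triangular section with side slope z = 3.4: A = zy² = 3.4×0.535² = 0.9732 m²; P = 2y√(1+z²) = 2×0.535×3.544 = 3.792 m. Hydraulic radius R = A/P = 0.9732/3.792 = 0.2566 m. Q_A = (1/0.013)·0.9732·0.2566^(2/3)·√0.02 = 4.275 m³/s.
Channel B: For a circular section of diameter D = 0.686 m at depth y = 0.204 m, the central angle is θ = 2 arccos(1 − 2y/D) = 2.307 rad. Then A = (D²/8)(θ − sin θ) = 0.09213 m² and P = Dθ/2 = 0.7913 m. Hydraulic radius R = A/P = 0.09213/0.7913 = 0.1164 m. Q_B = (1/0.013)·0.09213·0.1164^(2/3)·√0.02 = 0.239 m³/s.
The larger discharge is 4.275 m³/s and the smaller is 0.239 m³/s; the ratio is 17.9.

17.9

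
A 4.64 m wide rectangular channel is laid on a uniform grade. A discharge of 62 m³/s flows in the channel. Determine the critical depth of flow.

y_c = 2.63 m

For a rectangular channel, critical depth y_c = (q²/g)^(1/3) where q = Q/b = 62/4.64 = 13.36 m²/s.
So y_c = (13.36²/9.81)^(1/3) = 2.63 m.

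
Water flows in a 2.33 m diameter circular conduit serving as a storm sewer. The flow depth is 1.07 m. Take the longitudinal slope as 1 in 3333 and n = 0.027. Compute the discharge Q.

For a circular section of diameter D = 2.33 m at depth y = 1.07 m, the central angle is θ = 2 arccos(1 − 2y/D) = 2.978 rad. Then A = (D²/8)(θ − sin θ) = 1.911 m² and P = Dθ/2 = 3.47 m.
Hydraulic radius R = A/P = 1.911/3.47 = 0.5507 m.
Manning's equation: Q = (1/n) A R^(2/3) S^(1/2) = (1/0.027) × 1.911 × 0.5507^(2/3) × 0.0003^(1/2) = 0.824 m³/s.

Q = 0.824 m³/s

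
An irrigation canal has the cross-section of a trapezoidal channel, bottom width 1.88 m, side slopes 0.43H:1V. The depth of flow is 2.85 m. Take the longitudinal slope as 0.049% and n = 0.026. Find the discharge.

With bottom width b = 1.88 m and side slope z = 0.43: A = (b + zy)y = (1.88 + 0.43×2.85)×2.85 = 8.851 m²; P = b + 2y√(1+z²) = 1.88 + 2×2.85×1.089 = 8.085 m.
Hydraulic radius R = A/P = 8.851/8.085 = 1.095 m.
Manning's equation: Q = (1/n) A R^(2/3) S^(1/2) = (1/0.026) × 8.851 × 1.095^(2/3) × 0.00049^(1/2) = 8 m³/s.

Q = 8 m³/s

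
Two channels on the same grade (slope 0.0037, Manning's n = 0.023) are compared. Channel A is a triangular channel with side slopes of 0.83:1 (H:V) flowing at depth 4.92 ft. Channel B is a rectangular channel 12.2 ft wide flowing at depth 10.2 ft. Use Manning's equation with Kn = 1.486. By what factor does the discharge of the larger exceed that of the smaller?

Channel A: For a triangular section with side slope z = 0.83: A = zy² = 0.83×4.92² = 20.09 ft²; P = 2y√(1+z²) = 2×4.92×1.3 = 12.79 ft. Hydraulic radius R = A/P = 20.09/12.79 = 1.571 ft. Q_A = (1.486/0.023)·20.09·1.571^(2/3)·√0.0037 = 106.7 ft³/s.
Channel B: Flow area A = b·y = 12.2 × 10.2 = 124.4 ft². Wetted perimeter P = b + 2y = 12.2 + 2×10.2 = 32.6 ft. Hydraulic radius R = A/P = 124.4/32.6 = 3.817 ft. Q_B = (1.486/0.023)·124.4·3.817^(2/3)·√0.0037 = 1194 ft³/s.
The larger discharge is 1194 ft³/s and the smaller is 106.7 ft³/s; the ratio is 11.2.

11.2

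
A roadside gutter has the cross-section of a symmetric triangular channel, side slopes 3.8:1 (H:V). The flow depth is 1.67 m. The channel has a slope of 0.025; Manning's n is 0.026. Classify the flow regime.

supercritical

For a triangular section with side slope z = 3.8: A = zy² = 3.8×1.67² = 10.6 m²; P = 2y√(1+z²) = 2×1.67×3.929 = 13.12 m.
Hydraulic radius R = A/P = 10.6/13.12 = 0.8075 m.
V = (1/n) R^(2/3) √S = (1/0.026) × 0.8075^(2/3) × √0.025 = 5.273 m/s. Hydraulic depth D_h = A/T = 10.6/12.69 = 0.835 m.
Froude number Fr = V/√(g·D_h) = 5.273/√(9.81×0.835) = 1.84, which is greater than 1, so the flow is supercritical.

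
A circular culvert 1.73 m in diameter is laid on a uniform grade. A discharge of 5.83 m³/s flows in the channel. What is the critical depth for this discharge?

y_c = 1.21 m

At critical depth, Q² T / (g A³) = 1, i.e. A³/T = Q²/g = 5.83²/9.81 = 3.465.
Trying y = 0.888 m: A³/T = 1.037 — too small.
Trying y = 1.36 m: A³/T = 5.49 — too large.
Trying y = 1.21 m: A³/T = 3.413 — matches.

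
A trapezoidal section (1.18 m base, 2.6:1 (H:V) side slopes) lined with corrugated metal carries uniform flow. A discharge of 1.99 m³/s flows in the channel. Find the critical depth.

y_c = 0.472 m

At critical depth, Q² T / (g A³) = 1, i.e. A³/T = Q²/g = 1.99²/9.81 = 0.4037.
Trying y = 0.551 m: A³/T = 0.7375 — over.
Trying y = 0.472 m: A³/T = 0.4036 — matches.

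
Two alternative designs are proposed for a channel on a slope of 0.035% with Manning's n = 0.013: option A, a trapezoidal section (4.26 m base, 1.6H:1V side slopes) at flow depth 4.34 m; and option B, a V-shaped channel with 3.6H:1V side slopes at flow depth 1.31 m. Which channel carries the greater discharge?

Channel A: With bottom width b = 4.26 m and side slope z = 1.6: A = (b + zy)y = (4.26 + 1.6×4.34)×4.34 = 48.63 m²; P = b + 2y√(1+z²) = 4.26 + 2×4.34×1.887 = 20.64 m. Hydraulic radius R = A/P = 48.63/20.64 = 2.356 m. Q_A = (1/0.013)·48.63·2.356^(2/3)·√0.00035 = 123.9 m³/s.
Channel B: For a triangular section with side slope z = 3.6: A = zy² = 3.6×1.31² = 6.178 m²; P = 2y√(1+z²) = 2×1.31×3.736 = 9.789 m. Hydraulic radius R = A/P = 6.178/9.789 = 0.6311 m. Q_B = (1/0.013)·6.178·0.6311^(2/3)·√0.00035 = 6.541 m³/s.
Q_A = 123.9 m³/s vs Q_B = 6.541 m³/s, so channel A carries more.

channel A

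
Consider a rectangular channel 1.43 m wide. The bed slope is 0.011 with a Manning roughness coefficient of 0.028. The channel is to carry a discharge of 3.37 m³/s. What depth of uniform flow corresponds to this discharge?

y_n = 1.1 m

Manning's equation rearranged: A R^(2/3) = nQ / (1·√S) = 0.028 × 3.37 / (√0.011) = 0.8997.
Try y = 1.23 m: A R^(2/3) = 1.036 — over.
Try y = 0.883 m: A R^(2/3) = 0.6799 — short.
Try y = 1.1 m: A R^(2/3) = 0.9008 — close enough.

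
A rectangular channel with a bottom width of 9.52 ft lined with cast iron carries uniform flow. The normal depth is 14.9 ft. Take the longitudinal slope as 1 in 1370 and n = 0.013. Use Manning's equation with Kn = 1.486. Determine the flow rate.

Q = 1030 ft³/s

Flow area A = b·y = 9.52 × 14.9 = 141.8 ft². Wetted perimeter P = b + 2y = 9.52 + 2×14.9 = 39.32 ft.
Hydraulic radius R = A/P = 141.8/39.32 = 3.608 ft.
Manning's equation: Q = (1.486/n) A R^(2/3) S^(1/2) = (1.486/0.013) × 141.8 × 3.608^(2/3) × 0.0007299^(1/2) = 1030 ft³/s.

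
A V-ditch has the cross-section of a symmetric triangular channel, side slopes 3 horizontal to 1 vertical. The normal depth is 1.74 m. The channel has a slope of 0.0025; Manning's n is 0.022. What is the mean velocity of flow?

V = 2 m/s

For a triangular section with side slope z = 3: A = zy² = 3×1.74² = 9.083 m²; P = 2y√(1+z²) = 2×1.74×3.162 = 11 m.
Hydraulic radius R = A/P = 9.083/11 = 0.8254 m.
From Manning's equation, V = (1/n) R^(2/3) S^(1/2) = (1/0.022) × 0.8254^(2/3) × 0.0025^(1/2) = 2 m/s.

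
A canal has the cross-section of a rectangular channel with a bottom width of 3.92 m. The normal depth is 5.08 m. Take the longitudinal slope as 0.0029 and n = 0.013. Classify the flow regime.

subcritical

Flow area A = b·y = 3.92 × 5.08 = 19.91 m². Wetted perimeter P = b + 2y = 3.92 + 2×5.08 = 14.08 m.
Hydraulic radius R = A/P = 19.91/14.08 = 1.414 m.
V = (1/n) R^(2/3) √S = (1/0.013) × 1.414^(2/3) × √0.0029 = 5.219 m/s. Hydraulic depth D_h = A/T = 19.91/3.92 = 5.08 m.
Froude number Fr = V/√(g·D_h) = 5.219/√(9.81×5.08) = 0.739, which is less than 1, so the flow is subcritical.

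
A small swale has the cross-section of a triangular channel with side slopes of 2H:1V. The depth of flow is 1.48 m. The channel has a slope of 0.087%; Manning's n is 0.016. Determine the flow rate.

For a triangular section with side slope z = 2: A = zy² = 2×1.48² = 4.381 m²; P = 2y√(1+z²) = 2×1.48×2.236 = 6.619 m.
Hydraulic radius R = A/P = 4.381/6.619 = 0.6619 m.
Manning's equation: Q = (1/n) A R^(2/3) S^(1/2) = (1/0.016) × 4.381 × 0.6619^(2/3) × 0.00087^(1/2) = 6.13 m³/s.

Q = 6.13 m³/s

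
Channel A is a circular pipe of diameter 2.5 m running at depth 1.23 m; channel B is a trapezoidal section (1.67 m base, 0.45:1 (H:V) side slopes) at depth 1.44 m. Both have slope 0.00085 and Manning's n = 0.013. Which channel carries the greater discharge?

Channel A: For a circular section of diameter D = 2.5 m at depth y = 1.23 m, the central angle is θ = 2 arccos(1 − 2y/D) = 3.11 rad. Then A = (D²/8)(θ − sin θ) = 2.404 m² and P = Dθ/2 = 3.887 m. Hydraulic radius R = A/P = 2.404/3.887 = 0.6186 m. Q_A = (1/0.013)·2.404·0.6186^(2/3)·√0.00085 = 3.915 m³/s.
Channel B: With bottom width b = 1.67 m and side slope z = 0.45: A = (b + zy)y = (1.67 + 0.45×1.44)×1.44 = 3.338 m²; P = b + 2y√(1+z²) = 1.67 + 2×1.44×1.097 = 4.828 m. Hydraulic radius R = A/P = 3.338/4.828 = 0.6913 m. Q_B = (1/0.013)·3.338·0.6913^(2/3)·√0.00085 = 5.853 m³/s.
Q_A = 3.915 m³/s vs Q_B = 5.853 m³/s, so channel B carries more.

channel B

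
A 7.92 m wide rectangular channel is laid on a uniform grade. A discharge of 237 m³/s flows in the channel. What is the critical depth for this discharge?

For a rectangular channel, critical depth y_c = (q²/g)^(1/3) where q = Q/b = 237/7.92 = 29.92 m²/s.
So y_c = (29.92²/9.81)^(1/3) = 4.5 m.

y_c = 4.5 m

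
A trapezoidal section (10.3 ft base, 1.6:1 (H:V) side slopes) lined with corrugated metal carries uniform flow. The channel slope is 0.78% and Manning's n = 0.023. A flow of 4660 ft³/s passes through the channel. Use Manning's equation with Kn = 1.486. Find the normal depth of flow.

y_n = 10 ft

Manning's equation rearranged: A R^(2/3) = nQ / (1.486·√S) = 0.023 × 4660 / (1.486 × √0.0078) = 816.7.
Trying y = 12.5 ft: A R^(2/3) = 1331 — too large.
Trying y = 8.89 ft: A R^(2/3) = 635.1 — too small.
Trying y = 10 ft: A R^(2/3) = 817 — ≈ 816.7.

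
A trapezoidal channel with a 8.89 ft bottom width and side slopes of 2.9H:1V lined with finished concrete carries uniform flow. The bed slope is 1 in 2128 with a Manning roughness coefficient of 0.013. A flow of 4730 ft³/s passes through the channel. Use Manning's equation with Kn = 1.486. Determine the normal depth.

Manning's equation rearranged: A R^(2/3) = nQ / (1.486·√S) = 0.013 × 4730 / (1.486 × √0.0004699) = 1909.
Trying y = 8.65 ft: A R^(2/3) = 829.6 — low.
Trying y = 15.2 ft: A R^(2/3) = 3189 — high.
Trying y = 12.3 ft: A R^(2/3) = 1908 — close enough.

y_n = 12.3 ft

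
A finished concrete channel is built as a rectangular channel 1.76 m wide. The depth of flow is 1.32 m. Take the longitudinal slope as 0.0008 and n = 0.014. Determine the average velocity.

V = 1.32 m/s

Flow area A = b·y = 1.76 × 1.32 = 2.323 m². Wetted perimeter P = b + 2y = 1.76 + 2×1.32 = 4.4 m.
Hydraulic radius R = A/P = 2.323/4.4 = 0.528 m.
From Manning's equation, V = (1/n) R^(2/3) S^(1/2) = (1/0.014) × 0.528^(2/3) × 0.0008^(1/2) = 1.32 m/s.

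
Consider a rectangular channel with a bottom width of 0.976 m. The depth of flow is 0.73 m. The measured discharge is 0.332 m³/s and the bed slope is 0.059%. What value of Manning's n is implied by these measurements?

Flow area A = b·y = 0.976 × 0.73 = 0.7125 m². Wetted perimeter P = b + 2y = 0.976 + 2×0.73 = 2.436 m.
Hydraulic radius R = A/P = 0.7125/2.436 = 0.2925 m.
Rearranging Manning's equation: n = (1/Q) A R^(2/3) S^(1/2) = (1/0.332) × 0.7125 × 0.2925^(2/3) × √0.00059 = 0.023.

n = 0.023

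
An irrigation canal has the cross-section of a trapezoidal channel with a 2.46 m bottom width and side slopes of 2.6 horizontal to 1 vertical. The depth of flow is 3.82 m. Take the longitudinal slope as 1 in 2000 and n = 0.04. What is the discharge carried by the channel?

Q = 41.9 m³/s

With bottom width b = 2.46 m and side slope z = 2.6: A = (b + zy)y = (2.46 + 2.6×3.82)×3.82 = 47.34 m²; P = b + 2y√(1+z²) = 2.46 + 2×3.82×2.786 = 23.74 m.
Hydraulic radius R = A/P = 47.34/23.74 = 1.994 m.
Manning's equation: Q = (1/n) A R^(2/3) S^(1/2) = (1/0.04) × 47.34 × 1.994^(2/3) × 0.0005^(1/2) = 41.9 m³/s.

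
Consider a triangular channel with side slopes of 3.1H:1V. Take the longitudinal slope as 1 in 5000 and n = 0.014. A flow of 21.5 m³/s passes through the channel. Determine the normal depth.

Manning's equation rearranged: A R^(2/3) = nQ / (1·√S) = 0.014 × 21.5 / (√0.0002) = 21.28.
At y = 2.04 m: A R^(2/3) = 12.65 — low.
At y = 2.91 m: A R^(2/3) = 32.61 — high.
At y = 2.48 m: A R^(2/3) = 21.29 — matches.

y_n = 2.48 m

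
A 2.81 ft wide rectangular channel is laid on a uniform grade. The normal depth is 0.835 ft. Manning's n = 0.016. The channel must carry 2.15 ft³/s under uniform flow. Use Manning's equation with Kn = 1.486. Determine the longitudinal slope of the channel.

Flow area A = b·y = 2.81 × 0.835 = 2.346 ft². Wetted perimeter P = b + 2y = 2.81 + 2×0.835 = 4.48 ft.
Hydraulic radius R = A/P = 2.346/4.48 = 0.5237 ft.
From Manning's equation, S = [nQ / (1.486 A R^(2/3))]² = [0.016 × 2.15 / (1.486 × 2.346 × 0.5237^(2/3))]² = 0.000231.

S = 0.000231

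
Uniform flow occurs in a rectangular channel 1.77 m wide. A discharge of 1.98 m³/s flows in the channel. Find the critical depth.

For a rectangular channel, critical depth y_c = (q²/g)^(1/3) where q = Q/b = 1.98/1.77 = 1.119 m²/s.
So y_c = (1.119²/9.81)^(1/3) = 0.503 m.

y_c = 0.503 m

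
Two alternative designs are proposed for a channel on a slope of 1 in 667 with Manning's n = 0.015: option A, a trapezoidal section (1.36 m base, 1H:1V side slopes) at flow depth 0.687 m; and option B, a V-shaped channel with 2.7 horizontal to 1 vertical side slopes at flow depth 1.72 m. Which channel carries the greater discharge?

Channel A: With bottom width b = 1.36 m and side slope z = 1: A = (b + zy)y = (1.36 + 1×0.687)×0.687 = 1.406 m²; P = b + 2y√(1+z²) = 1.36 + 2×0.687×1.414 = 3.303 m. Hydraulic radius R = A/P = 1.406/3.303 = 0.4257 m. Q_A = (1/0.015)·1.406·0.4257^(2/3)·√0.001499 = 2.054 m³/s.
Channel B: For a triangular section with side slope z = 2.7: A = zy² = 2.7×1.72² = 7.988 m²; P = 2y√(1+z²) = 2×1.72×2.879 = 9.905 m. Hydraulic radius R = A/P = 7.988/9.905 = 0.8065 m. Q_B = (1/0.015)·7.988·0.8065^(2/3)·√0.001499 = 17.86 m³/s.
Q_A = 2.054 m³/s vs Q_B = 17.86 m³/s, so channel B carries more.

channel B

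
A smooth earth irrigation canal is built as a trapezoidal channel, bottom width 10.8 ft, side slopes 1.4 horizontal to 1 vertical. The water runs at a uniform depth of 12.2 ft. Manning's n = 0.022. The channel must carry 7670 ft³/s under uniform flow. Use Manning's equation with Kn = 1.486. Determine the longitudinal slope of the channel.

With bottom width b = 10.8 ft and side slope z = 1.4: A = (b + zy)y = (10.8 + 1.4×12.2)×12.2 = 340.1 ft²; P = b + 2y√(1+z²) = 10.8 + 2×12.2×1.72 = 52.78 ft.
Hydraulic radius R = A/P = 340.1/52.78 = 6.444 ft.
From Manning's equation, S = [nQ / (1.486 A R^(2/3))]² = [0.022 × 7670 / (1.486 × 340.1 × 6.444^(2/3))]² = 0.00929.

S = 0.00929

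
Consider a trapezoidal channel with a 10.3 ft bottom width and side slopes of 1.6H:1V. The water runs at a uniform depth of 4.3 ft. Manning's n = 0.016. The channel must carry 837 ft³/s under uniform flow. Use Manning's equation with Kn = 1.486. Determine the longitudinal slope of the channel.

With bottom width b = 10.3 ft and side slope z = 1.6: A = (b + zy)y = (10.3 + 1.6×4.3)×4.3 = 73.87 ft²; P = b + 2y√(1+z²) = 10.3 + 2×4.3×1.887 = 26.53 ft.
Hydraulic radius R = A/P = 73.87/26.53 = 2.785 ft.
From Manning's equation, S = [nQ / (1.486 A R^(2/3))]² = [0.016 × 837 / (1.486 × 73.87 × 2.785^(2/3))]² = 0.0038.

S = 0.0038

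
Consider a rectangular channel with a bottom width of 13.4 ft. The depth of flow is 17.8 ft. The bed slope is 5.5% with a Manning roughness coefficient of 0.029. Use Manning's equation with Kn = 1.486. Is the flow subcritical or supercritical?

supercritical

Flow area A = b·y = 13.4 × 17.8 = 238.5 ft². Wetted perimeter P = b + 2y = 13.4 + 2×17.8 = 49 ft.
Hydraulic radius R = A/P = 238.5/49 = 4.868 ft.
V = (1.486/n) R^(2/3) √S = (1.486/0.029) × 4.868^(2/3) × √0.055 = 34.52 ft/s. Hydraulic depth D_h = A/T = 238.5/13.4 = 17.8 ft.
Froude number Fr = V/√(g·D_h) = 34.52/√(32.2×17.8) = 1.44, which is greater than 1, so the flow is supercritical.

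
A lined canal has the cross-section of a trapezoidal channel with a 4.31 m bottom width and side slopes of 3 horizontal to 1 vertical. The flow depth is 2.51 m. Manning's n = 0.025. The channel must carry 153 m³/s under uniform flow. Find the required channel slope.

With bottom width b = 4.31 m and side slope z = 3: A = (b + zy)y = (4.31 + 3×2.51)×2.51 = 29.72 m²; P = b + 2y√(1+z²) = 4.31 + 2×2.51×3.162 = 20.18 m.
Hydraulic radius R = A/P = 29.72/20.18 = 1.472 m.
From Manning's equation, S = [nQ / (1 A R^(2/3))]² = [0.025 × 153 / (1 × 29.72 × 1.472^(2/3))]² = 0.00989.

S = 0.00989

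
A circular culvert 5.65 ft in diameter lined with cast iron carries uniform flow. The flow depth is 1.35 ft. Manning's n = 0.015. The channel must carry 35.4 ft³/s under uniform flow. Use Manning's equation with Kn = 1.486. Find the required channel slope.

For a circular section of diameter D = 5.65 ft at depth y = 1.35 ft, the central angle is θ = 2 arccos(1 − 2y/D) = 2.043 rad. Then A = (D²/8)(θ − sin θ) = 4.598 ft² and P = Dθ/2 = 5.771 ft.
Hydraulic radius R = A/P = 4.598/5.771 = 0.7967 ft.
From Manning's equation, S = [nQ / (1.486 A R^(2/3))]² = [0.015 × 35.4 / (1.486 × 4.598 × 0.7967^(2/3))]² = 0.00818.

S = 0.00818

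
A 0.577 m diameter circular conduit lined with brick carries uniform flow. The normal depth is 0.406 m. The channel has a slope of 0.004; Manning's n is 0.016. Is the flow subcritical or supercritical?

For a circular section of diameter D = 0.577 m at depth y = 0.406 m, the central angle is θ = 2 arccos(1 − 2y/D) = 3.981 rad. Then A = (D²/8)(θ − sin θ) = 0.1966 m² and P = Dθ/2 = 1.148 m.
Hydraulic radius R = A/P = 0.1966/1.148 = 0.1712 m.
V = (1/n) R^(2/3) √S = (1/0.016) × 0.1712^(2/3) × √0.004 = 1.219 m/s. Hydraulic depth D_h = A/T = 0.1966/0.527 = 0.3731 m.
Froude number Fr = V/√(g·D_h) = 1.219/√(9.81×0.3731) = 0.637, which is less than 1, so the flow is subcritical.

subcritical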